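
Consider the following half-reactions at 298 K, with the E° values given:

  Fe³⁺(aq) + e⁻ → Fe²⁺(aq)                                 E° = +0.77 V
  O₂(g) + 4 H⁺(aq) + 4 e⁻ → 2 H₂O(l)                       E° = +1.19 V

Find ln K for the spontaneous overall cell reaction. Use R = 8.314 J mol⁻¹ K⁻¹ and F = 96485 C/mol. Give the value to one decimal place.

65.4

Cathode: O₂/H₂O; anode: Fe³⁺/Fe²⁺. E°cell = (+1.19) − (+0.77) = +0.42 V, with n = 4.
ΔG° = −nFE° = −RT ln K, so ln K = nFE°/(RT) = (4)(96485)(+0.42) / ((8.314)(298)) = 65.425.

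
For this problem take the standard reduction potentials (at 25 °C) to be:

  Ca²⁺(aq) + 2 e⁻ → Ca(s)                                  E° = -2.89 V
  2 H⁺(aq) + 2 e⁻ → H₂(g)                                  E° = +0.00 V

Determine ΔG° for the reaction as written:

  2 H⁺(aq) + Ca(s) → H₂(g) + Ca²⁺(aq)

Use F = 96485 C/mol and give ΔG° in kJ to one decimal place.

-557.7 kJ

As written, H⁺/H₂ is reduced (cathode) and Ca²⁺/Ca is oxidised (anode), so E°cell = (+0.00) − (-2.89) = +2.89 V.
Balancing electrons gives n = 2.
ΔG° = −nFE° = −(2)(96485)(+2.89) = -557,683 J = -557.7 kJ.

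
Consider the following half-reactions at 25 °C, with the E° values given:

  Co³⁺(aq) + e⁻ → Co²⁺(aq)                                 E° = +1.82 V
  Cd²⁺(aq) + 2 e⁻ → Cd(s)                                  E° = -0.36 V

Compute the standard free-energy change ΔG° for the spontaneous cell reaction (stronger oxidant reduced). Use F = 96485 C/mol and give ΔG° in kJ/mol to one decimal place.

-420.7 kJ/mol

Co³⁺/Co²⁺ (E° = +1.82 V) is the cathode; Cd²⁺/Cd (E° = -0.36 V) is the anode, so E°cell = +2.18 V.
Balancing electrons gives n = 2 (lcm of 1 and 2).
ΔG° = −nFE° = −(2)(96485)(+2.18) = -420,675 J = -420.7 kJ/mol.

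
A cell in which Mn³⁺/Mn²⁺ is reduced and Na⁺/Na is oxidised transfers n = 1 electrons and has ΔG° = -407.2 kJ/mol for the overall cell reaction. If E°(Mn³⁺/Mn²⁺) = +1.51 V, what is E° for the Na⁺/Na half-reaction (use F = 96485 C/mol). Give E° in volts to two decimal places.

E°cell = −ΔG°/(nF) = −(-407.2×10³)/((1)(96485)) = +4.220 V.
Since Mn³⁺/Mn²⁺ is the cathode and Na⁺/Na the anode, E°cell = E°(Mn³⁺/Mn²⁺) − E°(Na⁺/Na).
So E°(Na⁺/Na) = E°(Mn³⁺/Mn²⁺) − E°cell = (+1.51) − (+4.220) = -2.71 V.

-2.71 V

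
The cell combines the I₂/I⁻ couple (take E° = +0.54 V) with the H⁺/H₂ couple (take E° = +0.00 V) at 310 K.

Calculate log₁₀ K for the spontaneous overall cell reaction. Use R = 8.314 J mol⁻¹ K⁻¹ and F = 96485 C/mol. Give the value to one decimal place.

17.6

Cathode: I₂/I⁻; anode: H⁺/H₂. E°cell = (+0.54) − (+0.00) = +0.54 V, with n = 2.
ΔG° = −nFE° = −RT ln K, so ln K = nFE°/(RT) = (2)(96485)(+0.54) / ((8.314)(310)) = 40.431.
log₁₀ K = 40.431 / ln 10 = 17.6.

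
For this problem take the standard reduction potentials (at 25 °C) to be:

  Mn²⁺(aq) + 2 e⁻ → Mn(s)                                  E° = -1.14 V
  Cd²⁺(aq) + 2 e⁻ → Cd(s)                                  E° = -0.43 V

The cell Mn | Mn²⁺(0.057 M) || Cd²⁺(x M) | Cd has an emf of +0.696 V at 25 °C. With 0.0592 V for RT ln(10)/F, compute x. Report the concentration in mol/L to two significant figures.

0.019 M

Cd²⁺/Cd is the cathode, Mn²⁺/Mn the anode: E°cell = +0.71 V, n = 2.
Overall reaction: Cd²⁺(aq) + Mn(s) → Cd(s) + Mn²⁺(aq); Q = [Mn²⁺]^1/[Cd²⁺]^1.
From E = E° − (0.0592/n) log Q: log Q = (E° − E)·n/0.0592 = (+0.71 − (+0.696))·2/0.0592 = 0.4730.
So 1·log[Cd²⁺] = 1·log(0.057) − log Q = -1.2441 − (0.4730) = -1.7171; [Cd²⁺] = 10^(-1.7171) ≈ 0.019 M.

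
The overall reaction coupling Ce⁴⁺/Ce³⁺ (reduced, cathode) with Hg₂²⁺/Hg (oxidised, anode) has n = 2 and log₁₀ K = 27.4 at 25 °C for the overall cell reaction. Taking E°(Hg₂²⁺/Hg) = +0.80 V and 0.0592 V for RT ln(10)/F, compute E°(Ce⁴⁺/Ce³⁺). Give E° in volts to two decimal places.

+1.61 V

E°cell = (0.0592/n)·log K = (0.0592/2)(27.4) = +0.811 V.
Since Ce⁴⁺/Ce³⁺ is the cathode and Hg₂²⁺/Hg the anode, E°cell = E°(Ce⁴⁺/Ce³⁺) − E°(Hg₂²⁺/Hg).
So E°(Ce⁴⁺/Ce³⁺) = E°cell + E°(Hg₂²⁺/Hg) = +0.811 + (+0.80) = +1.61 V.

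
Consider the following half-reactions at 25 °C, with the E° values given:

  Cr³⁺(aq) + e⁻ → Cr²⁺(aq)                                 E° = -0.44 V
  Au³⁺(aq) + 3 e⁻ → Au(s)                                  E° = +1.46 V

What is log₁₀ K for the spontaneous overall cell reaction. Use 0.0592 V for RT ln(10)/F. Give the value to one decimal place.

Cathode: Au³⁺/Au; anode: Cr³⁺/Cr²⁺. E°cell = +1.90 V, n = 3.
log K = nE°cell / 0.0592 = (3)(+1.90) / 0.0592 = 96.3.

96.3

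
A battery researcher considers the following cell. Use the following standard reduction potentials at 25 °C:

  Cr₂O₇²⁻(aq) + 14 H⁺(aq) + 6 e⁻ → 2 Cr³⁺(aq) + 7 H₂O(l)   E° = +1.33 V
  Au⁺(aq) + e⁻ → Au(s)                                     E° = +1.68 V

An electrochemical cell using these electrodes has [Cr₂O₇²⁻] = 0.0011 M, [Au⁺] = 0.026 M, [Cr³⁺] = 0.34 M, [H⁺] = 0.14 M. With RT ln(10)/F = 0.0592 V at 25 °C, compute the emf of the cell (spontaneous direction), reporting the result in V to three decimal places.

Au⁺/Au is the cathode (higher E°), Cr₂O₇²⁻/Cr³⁺ the anode: E°cell = +1.68 − (+1.33) = +0.35 V, n = 6.
Overall: 6 Au⁺(aq) + 2 Cr³⁺(aq) + 7 H₂O(l) → 6 Au(s) + Cr₂O₇²⁻(aq) + 14 H⁺(aq)
Q = [Cr₂O₇²⁻]·[H⁺]^14 / ([Au⁺]^6·[Cr³⁺]^2); log Q = -4.466.
E = E° − (0.0592/n) log Q = +0.35 − (0.0592/6)(-4.466) = +0.394 V.

+0.394 V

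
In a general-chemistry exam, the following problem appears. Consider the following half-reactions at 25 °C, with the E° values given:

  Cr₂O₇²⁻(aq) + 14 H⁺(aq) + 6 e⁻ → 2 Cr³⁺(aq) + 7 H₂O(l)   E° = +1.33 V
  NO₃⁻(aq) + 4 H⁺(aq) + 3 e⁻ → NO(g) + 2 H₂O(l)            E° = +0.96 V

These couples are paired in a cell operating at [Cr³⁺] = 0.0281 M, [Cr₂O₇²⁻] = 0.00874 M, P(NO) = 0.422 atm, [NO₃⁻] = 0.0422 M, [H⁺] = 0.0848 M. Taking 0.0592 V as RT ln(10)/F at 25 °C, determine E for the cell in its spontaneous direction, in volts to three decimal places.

+0.337 V

Cr₂O₇²⁻/Cr³⁺ is the cathode (higher E°), NO₃⁻/NO the anode: E°cell = +1.33 − (+0.96) = +0.37 V, n = 6.
Overall: Cr₂O₇²⁻(aq) + 6 H⁺(aq) + 2 NO(g) → 2 Cr³⁺(aq) + 3 H₂O(l) + 2 NO₃⁻(aq)
Q = [Cr³⁺]^2·[NO₃⁻]^2 / ([Cr₂O₇²⁻]·[H⁺]^6·P(NO)^2); log Q = 3.386.
E = E° − (0.0592/n) log Q = +0.37 − (0.0592/6)(3.386) = +0.337 V.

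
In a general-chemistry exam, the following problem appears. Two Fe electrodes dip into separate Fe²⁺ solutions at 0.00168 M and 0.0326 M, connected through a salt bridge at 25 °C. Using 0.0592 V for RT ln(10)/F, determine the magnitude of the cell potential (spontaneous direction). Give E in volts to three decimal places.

+0.038 V

For a concentration cell E°cell = 0. The 0.0326 M side is the cathode (reduction is favoured where [Fe²⁺] is higher).
With n = 2, E = −(0.0592/2) log([Fe²⁺]ₐₙ/[Fe²⁺]꜀ₐₜ) = −(0.0592/2) log(0.00168/0.0326) = −(0.0592/2)(-1.288) = +0.038 V.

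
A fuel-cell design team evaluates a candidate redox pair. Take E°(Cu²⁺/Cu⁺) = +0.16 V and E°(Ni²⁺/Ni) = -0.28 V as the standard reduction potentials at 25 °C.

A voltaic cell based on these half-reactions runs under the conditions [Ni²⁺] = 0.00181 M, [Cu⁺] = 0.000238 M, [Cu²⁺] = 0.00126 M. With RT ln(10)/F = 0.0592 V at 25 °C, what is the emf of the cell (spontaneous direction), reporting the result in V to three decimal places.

Cu²⁺/Cu⁺ is the cathode (higher E°), Ni²⁺/Ni the anode: E°cell = +0.16 − (-0.28) = +0.44 V, n = 2.
Overall: 2 Cu²⁺(aq) + Ni(s) → 2 Cu⁺(aq) + Ni²⁺(aq)
Q = [Cu⁺]^2·[Ni²⁺] / ([Cu²⁺]^2); log Q = -4.190.
E = E° − (0.0592/n) log Q = +0.44 − (0.0592/2)(-4.190) = +0.564 V.

+0.564 V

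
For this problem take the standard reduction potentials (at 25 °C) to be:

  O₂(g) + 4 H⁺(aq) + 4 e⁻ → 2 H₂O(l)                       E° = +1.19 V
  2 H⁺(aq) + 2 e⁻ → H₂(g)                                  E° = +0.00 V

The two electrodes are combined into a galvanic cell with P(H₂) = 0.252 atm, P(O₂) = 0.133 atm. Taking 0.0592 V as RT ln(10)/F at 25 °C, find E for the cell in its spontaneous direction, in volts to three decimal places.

O₂/H₂O is the cathode (higher E°), H⁺/H₂ the anode: E°cell = +1.19 − (+0.00) = +1.19 V, n = 4.
Overall: O₂(g) + 2 H₂(g) → 2 H₂O(l)
Q = 1 / (P(O₂)·P(H₂)^2); log Q = 2.073.
E = E° − (0.0592/n) log Q = +1.19 − (0.0592/4)(2.073) = +1.159 V.

+1.159 V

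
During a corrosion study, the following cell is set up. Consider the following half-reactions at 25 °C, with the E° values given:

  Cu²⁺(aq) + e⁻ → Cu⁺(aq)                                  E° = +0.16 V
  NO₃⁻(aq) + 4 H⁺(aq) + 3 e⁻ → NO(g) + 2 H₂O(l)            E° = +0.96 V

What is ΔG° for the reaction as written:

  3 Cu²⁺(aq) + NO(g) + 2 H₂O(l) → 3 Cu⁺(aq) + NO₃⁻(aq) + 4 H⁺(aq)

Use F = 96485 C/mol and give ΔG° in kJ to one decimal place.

+231.6 kJ

As written, Cu²⁺/Cu⁺ is reduced (cathode) and NO₃⁻/NO is oxidised (anode), so E°cell = (+0.16) − (+0.96) = -0.80 V.
Balancing electrons gives n = 3.
ΔG° = −nFE° = −(3)(96485)(-0.80) = 231,564 J = +231.6 kJ.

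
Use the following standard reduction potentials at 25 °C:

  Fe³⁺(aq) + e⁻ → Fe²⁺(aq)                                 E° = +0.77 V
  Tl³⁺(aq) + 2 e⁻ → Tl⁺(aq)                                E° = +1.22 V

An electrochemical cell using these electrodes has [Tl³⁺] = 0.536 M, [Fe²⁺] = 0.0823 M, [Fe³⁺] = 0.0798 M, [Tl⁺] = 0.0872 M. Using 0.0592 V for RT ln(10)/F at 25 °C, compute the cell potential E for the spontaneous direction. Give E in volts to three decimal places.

Tl³⁺/Tl⁺ is the cathode (higher E°), Fe³⁺/Fe²⁺ the anode: E°cell = +1.22 − (+0.77) = +0.45 V, n = 2.
Overall: Tl³⁺(aq) + 2 Fe²⁺(aq) → Tl⁺(aq) + 2 Fe³⁺(aq)
Q = [Tl⁺]·[Fe³⁺]^2 / ([Tl³⁺]·[Fe²⁺]^2); log Q = -0.815.
E = E° − (0.0592/n) log Q = +0.45 − (0.0592/2)(-0.815) = +0.474 V.

+0.474 V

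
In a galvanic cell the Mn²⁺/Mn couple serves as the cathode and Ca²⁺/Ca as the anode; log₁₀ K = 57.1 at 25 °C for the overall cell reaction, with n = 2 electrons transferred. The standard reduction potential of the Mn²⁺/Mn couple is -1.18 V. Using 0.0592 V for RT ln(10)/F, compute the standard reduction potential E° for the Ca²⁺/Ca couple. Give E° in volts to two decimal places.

E°cell = (0.0592/n)·log K = (0.0592/2)(57.1) = +1.690 V.
Since Mn²⁺/Mn is the cathode and Ca²⁺/Ca the anode, E°cell = E°(Mn²⁺/Mn) − E°(Ca²⁺/Ca).
So E°(Ca²⁺/Ca) = E°(Mn²⁺/Mn) − E°cell = (-1.18) − (+1.690) = -2.87 V.

-2.87 V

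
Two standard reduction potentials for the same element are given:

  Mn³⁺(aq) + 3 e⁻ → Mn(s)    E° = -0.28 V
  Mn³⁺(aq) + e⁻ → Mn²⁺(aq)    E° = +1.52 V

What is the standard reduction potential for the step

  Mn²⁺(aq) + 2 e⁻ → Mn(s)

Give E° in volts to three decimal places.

Sequential free energies add, so n₃E°₃ = n₁E°₁ + n₂E°₂.
With n₃ = 3, and the known step contributing 1×(+1.52) V, the unknown satisfies 2·E° = 3×(-0.28) − 1×(+1.52) = -2.360.
E° = -2.360 / 2 = -1.180 V.

-1.180 V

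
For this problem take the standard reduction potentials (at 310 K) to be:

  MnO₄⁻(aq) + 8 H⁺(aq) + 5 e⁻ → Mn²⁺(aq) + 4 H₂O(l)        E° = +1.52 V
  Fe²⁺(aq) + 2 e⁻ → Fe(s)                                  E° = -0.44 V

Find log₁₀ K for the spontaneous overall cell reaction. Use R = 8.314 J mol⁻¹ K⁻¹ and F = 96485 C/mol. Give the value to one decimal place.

Cathode: MnO₄⁻/Mn²⁺; anode: Fe²⁺/Fe. E°cell = (+1.52) − (-0.44) = +1.96 V, with n = 10.
ΔG° = −nFE° = −RT ln K, so ln K = nFE°/(RT) = (10)(96485)(+1.96) / ((8.314)(310)) = 733.743.
log₁₀ K = 733.743 / ln 10 = 318.7.

318.7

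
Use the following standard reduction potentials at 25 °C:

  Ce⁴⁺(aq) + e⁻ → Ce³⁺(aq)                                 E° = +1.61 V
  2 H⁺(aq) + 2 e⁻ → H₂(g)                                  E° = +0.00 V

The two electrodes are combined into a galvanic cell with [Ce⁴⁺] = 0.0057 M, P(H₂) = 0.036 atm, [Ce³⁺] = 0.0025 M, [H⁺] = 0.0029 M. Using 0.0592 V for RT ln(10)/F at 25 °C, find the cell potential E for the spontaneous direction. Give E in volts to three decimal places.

Ce⁴⁺/Ce³⁺ is the cathode (higher E°), H⁺/H₂ the anode: E°cell = +1.61 − (+0.00) = +1.61 V, n = 2.
Overall: 2 Ce⁴⁺(aq) + H₂(g) → 2 Ce³⁺(aq) + 2 H⁺(aq)
Q = [Ce³⁺]^2·[H⁺]^2 / ([Ce⁴⁺]^2·P(H₂)); log Q = -4.347.
E = E° − (0.0592/n) log Q = +1.61 − (0.0592/2)(-4.347) = +1.739 V.

+1.739 V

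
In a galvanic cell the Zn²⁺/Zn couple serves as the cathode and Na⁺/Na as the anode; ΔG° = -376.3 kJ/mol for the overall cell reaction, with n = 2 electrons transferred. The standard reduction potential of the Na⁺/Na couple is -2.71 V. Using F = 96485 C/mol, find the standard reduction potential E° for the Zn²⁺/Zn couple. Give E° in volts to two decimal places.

-0.76 V

E°cell = −ΔG°/(nF) = −(-376.3×10³)/((2)(96485)) = +1.950 V.
Since Zn²⁺/Zn is the cathode and Na⁺/Na the anode, E°cell = E°(Zn²⁺/Zn) − E°(Na⁺/Na).
So E°(Zn²⁺/Zn) = E°cell + E°(Na⁺/Na) = +1.950 + (-2.71) = -0.76 V.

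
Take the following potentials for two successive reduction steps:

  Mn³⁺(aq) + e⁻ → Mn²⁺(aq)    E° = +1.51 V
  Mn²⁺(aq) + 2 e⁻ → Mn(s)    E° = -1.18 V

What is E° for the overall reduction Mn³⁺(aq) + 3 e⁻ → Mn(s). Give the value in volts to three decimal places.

Since ΔG° = −nFE° is additive over sequential reductions, n₃E°₃ = n₁E°₁ + n₂E°₂.
E°₃ = (1×+1.51 + 2×-1.18) / 3 = (-0.850) / 3 = -0.283 V.

-0.283 V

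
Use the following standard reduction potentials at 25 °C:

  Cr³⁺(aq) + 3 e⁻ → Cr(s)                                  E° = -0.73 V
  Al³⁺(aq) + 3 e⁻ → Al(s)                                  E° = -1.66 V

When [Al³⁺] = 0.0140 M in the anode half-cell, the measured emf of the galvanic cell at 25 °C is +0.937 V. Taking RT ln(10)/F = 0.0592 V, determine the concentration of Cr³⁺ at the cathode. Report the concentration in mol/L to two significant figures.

0.032 M

Cr³⁺/Cr is the cathode, Al³⁺/Al the anode: E°cell = +0.93 V, n = 3.
Overall reaction: Cr³⁺(aq) + Al(s) → Cr(s) + Al³⁺(aq); Q = [Al³⁺]^1/[Cr³⁺]^1.
From E = E° − (0.0592/n) log Q: log Q = (E° − E)·n/0.0592 = (+0.93 − (+0.937))·3/0.0592 = -0.3547.
So 1·log[Cr³⁺] = 1·log(0.014) − log Q = -1.8539 − (-0.3547) = -1.4992; [Cr³⁺] = 10^(-1.4992) ≈ 0.032 M.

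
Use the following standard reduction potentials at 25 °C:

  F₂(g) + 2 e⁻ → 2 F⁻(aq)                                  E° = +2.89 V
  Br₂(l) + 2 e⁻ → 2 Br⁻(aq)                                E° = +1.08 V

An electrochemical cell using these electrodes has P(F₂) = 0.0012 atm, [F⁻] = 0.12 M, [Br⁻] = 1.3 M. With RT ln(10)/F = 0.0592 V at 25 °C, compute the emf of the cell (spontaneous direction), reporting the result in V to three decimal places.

+1.785 V

F₂/F⁻ is the cathode (higher E°), Br₂/Br⁻ the anode: E°cell = +2.89 − (+1.08) = +1.81 V, n = 2.
Overall: F₂(g) + 2 Br⁻(aq) → 2 F⁻(aq) + Br₂(l)
Q = [F⁻]^2 / (P(F₂)·[Br⁻]^2); log Q = 0.851.
E = E° − (0.0592/n) log Q = +1.81 − (0.0592/2)(0.851) = +1.785 V.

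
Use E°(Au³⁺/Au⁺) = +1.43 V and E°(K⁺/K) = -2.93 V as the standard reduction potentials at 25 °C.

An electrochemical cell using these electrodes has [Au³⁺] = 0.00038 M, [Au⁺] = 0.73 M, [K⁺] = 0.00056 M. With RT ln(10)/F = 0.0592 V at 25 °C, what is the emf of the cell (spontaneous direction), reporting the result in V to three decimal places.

Au³⁺/Au⁺ is the cathode (higher E°), K⁺/K the anode: E°cell = +1.43 − (-2.93) = +4.36 V, n = 2.
Overall: Au³⁺(aq) + 2 K(s) → Au⁺(aq) + 2 K⁺(aq)
Q = [Au⁺]·[K⁺]^2 / ([Au³⁺]); log Q = -3.220.
E = E° − (0.0592/n) log Q = +4.36 − (0.0592/2)(-3.220) = +4.455 V.

+4.455 V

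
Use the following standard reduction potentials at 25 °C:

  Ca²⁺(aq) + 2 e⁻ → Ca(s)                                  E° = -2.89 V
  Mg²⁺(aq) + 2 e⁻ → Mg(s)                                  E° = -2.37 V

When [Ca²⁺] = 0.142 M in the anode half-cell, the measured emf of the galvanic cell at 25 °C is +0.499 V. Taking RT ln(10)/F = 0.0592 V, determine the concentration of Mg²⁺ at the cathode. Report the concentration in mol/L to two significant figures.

0.028 M

Mg²⁺/Mg is the cathode, Ca²⁺/Ca the anode: E°cell = +0.52 V, n = 2.
Overall reaction: Mg²⁺(aq) + Ca(s) → Mg(s) + Ca²⁺(aq); Q = [Ca²⁺]^1/[Mg²⁺]^1.
From E = E° − (0.0592/n) log Q: log Q = (E° − E)·n/0.0592 = (+0.52 − (+0.499))·2/0.0592 = 0.7095.
So 1·log[Mg²⁺] = 1·log(0.142) − log Q = -0.8477 − (0.7095) = -1.5572; [Mg²⁺] = 10^(-1.5572) ≈ 0.028 M.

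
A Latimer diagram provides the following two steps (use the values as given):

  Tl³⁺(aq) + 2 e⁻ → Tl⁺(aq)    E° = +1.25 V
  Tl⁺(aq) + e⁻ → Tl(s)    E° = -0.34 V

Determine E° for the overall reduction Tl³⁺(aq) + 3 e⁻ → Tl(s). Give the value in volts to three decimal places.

Standard free energies of sequential steps add: ΔG°₃ = ΔG°₁ + ΔG°₂, so n₃E°₃ = n₁E°₁ + n₂E°₂.
E°₃ = (2×+1.25 + 1×-0.34) / 3 = (+2.160) / 3 = +0.720 V.

+0.720 V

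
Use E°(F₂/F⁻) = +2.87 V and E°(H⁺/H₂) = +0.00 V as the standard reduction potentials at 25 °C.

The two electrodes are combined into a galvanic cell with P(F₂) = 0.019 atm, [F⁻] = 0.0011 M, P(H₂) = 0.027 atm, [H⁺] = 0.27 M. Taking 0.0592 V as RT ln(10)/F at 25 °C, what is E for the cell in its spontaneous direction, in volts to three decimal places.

+2.981 V

F₂/F⁻ is the cathode (higher E°), H⁺/H₂ the anode: E°cell = +2.87 − (+0.00) = +2.87 V, n = 2.
Overall: F₂(g) + H₂(g) → 2 F⁻(aq) + 2 H⁺(aq)
Q = [F⁻]^2·[H⁺]^2 / (P(F₂)·P(H₂)); log Q = -3.765.
E = E° − (0.0592/n) log Q = +2.87 − (0.0592/2)(-3.765) = +2.981 V.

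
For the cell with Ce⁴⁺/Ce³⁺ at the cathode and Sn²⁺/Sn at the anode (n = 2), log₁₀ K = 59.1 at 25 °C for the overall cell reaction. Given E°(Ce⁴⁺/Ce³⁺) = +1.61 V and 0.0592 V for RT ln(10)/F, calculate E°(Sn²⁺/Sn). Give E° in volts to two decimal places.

-0.14 V

E°cell = (0.0592/n)·log K = (0.0592/2)(59.1) = +1.749 V.
Since Ce⁴⁺/Ce³⁺ is the cathode and Sn²⁺/Sn the anode, E°cell = E°(Ce⁴⁺/Ce³⁺) − E°(Sn²⁺/Sn).
So E°(Sn²⁺/Sn) = E°(Ce⁴⁺/Ce³⁺) − E°cell = (+1.61) − (+1.749) = -0.14 V.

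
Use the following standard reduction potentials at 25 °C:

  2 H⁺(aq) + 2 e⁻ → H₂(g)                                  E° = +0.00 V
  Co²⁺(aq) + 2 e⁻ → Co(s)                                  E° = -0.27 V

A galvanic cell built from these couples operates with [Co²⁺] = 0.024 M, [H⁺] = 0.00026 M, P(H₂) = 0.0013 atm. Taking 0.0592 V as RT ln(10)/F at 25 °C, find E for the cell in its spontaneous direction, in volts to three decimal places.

+0.191 V

H⁺/H₂ is the cathode (higher E°), Co²⁺/Co the anode: E°cell = +0.00 − (-0.27) = +0.27 V, n = 2.
Overall: 2 H⁺(aq) + Co(s) → H₂(g) + Co²⁺(aq)
Q = P(H₂)·[Co²⁺] / ([H⁺]^2); log Q = 2.664.
E = E° − (0.0592/n) log Q = +0.27 − (0.0592/2)(2.664) = +0.191 V.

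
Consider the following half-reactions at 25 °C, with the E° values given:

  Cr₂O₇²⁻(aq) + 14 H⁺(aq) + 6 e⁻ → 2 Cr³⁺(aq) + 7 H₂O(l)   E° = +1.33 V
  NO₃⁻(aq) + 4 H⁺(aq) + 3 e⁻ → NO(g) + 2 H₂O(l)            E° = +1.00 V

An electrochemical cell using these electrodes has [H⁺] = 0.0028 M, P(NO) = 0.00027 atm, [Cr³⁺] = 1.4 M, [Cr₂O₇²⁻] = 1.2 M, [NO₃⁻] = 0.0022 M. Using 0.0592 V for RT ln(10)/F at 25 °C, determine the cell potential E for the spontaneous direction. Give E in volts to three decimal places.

+0.159 V

Cr₂O₇²⁻/Cr³⁺ is the cathode (higher E°), NO₃⁻/NO the anode: E°cell = +1.33 − (+1.00) = +0.33 V, n = 6.
Overall: Cr₂O₇²⁻(aq) + 6 H⁺(aq) + 2 NO(g) → 2 Cr³⁺(aq) + 3 H₂O(l) + 2 NO₃⁻(aq)
Q = [Cr³⁺]^2·[NO₃⁻]^2 / ([Cr₂O₇²⁻]·[H⁺]^6·P(NO)^2); log Q = 17.352.
E = E° − (0.0592/n) log Q = +0.33 − (0.0592/6)(17.352) = +0.159 V.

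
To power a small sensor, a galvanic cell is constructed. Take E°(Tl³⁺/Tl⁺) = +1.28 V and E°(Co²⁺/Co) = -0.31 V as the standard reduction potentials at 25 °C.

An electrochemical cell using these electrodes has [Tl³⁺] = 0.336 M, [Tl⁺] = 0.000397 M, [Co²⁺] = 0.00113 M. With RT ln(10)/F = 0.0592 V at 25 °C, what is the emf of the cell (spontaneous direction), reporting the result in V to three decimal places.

Tl³⁺/Tl⁺ is the cathode (higher E°), Co²⁺/Co the anode: E°cell = +1.28 − (-0.31) = +1.59 V, n = 2.
Overall: Tl³⁺(aq) + Co(s) → Tl⁺(aq) + Co²⁺(aq)
Q = [Tl⁺]·[Co²⁺] / ([Tl³⁺]); log Q = -5.874.
E = E° − (0.0592/n) log Q = +1.59 − (0.0592/2)(-5.874) = +1.764 V.

+1.764 V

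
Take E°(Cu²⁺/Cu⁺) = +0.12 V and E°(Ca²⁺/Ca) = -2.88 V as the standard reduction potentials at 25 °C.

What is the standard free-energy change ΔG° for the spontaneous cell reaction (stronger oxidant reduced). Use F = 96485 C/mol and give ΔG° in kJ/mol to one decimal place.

Cu²⁺/Cu⁺ (E° = +0.12 V) is the cathode; Ca²⁺/Ca (E° = -2.88 V) is the anode, so E°cell = +3.00 V.
Balancing electrons gives n = 2 (lcm of 1 and 2).
ΔG° = −nFE° = −(2)(96485)(+3.00) = -578,910 J = -578.9 kJ/mol.

-578.9 kJ/mol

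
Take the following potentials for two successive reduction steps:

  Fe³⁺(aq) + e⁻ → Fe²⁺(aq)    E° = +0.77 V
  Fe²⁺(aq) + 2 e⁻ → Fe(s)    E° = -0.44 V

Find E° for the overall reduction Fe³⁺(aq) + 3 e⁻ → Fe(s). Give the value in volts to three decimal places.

-0.037 V

Standard free energies of sequential steps add: ΔG°₃ = ΔG°₁ + ΔG°₂, so n₃E°₃ = n₁E°₁ + n₂E°₂.
E°₃ = (1×+0.77 + 2×-0.44) / 3 = (-0.110) / 3 = -0.037 V.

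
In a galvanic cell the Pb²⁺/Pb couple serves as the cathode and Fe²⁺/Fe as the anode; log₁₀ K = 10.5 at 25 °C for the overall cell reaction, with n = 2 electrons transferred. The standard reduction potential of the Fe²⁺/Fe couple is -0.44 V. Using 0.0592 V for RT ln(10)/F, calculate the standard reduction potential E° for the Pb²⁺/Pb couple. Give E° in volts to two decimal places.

-0.13 V

E°cell = (0.0592/n)·log K = (0.0592/2)(10.5) = +0.311 V.
Since Pb²⁺/Pb is the cathode and Fe²⁺/Fe the anode, E°cell = E°(Pb²⁺/Pb) − E°(Fe²⁺/Fe).
So E°(Pb²⁺/Pb) = E°cell + E°(Fe²⁺/Fe) = +0.311 + (-0.44) = -0.13 V.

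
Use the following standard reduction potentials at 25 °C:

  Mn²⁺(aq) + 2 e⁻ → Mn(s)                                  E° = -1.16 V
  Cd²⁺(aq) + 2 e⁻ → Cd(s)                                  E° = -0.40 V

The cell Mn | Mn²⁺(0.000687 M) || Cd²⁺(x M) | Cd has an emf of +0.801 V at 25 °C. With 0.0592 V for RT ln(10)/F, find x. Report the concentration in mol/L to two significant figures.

Cd²⁺/Cd is the cathode, Mn²⁺/Mn the anode: E°cell = +0.76 V, n = 2.
Overall reaction: Cd²⁺(aq) + Mn(s) → Cd(s) + Mn²⁺(aq); Q = [Mn²⁺]^1/[Cd²⁺]^1.
From E = E° − (0.0592/n) log Q: log Q = (E° − E)·n/0.0592 = (+0.76 − (+0.801))·2/0.0592 = -1.3851.
So 1·log[Cd²⁺] = 1·log(0.000687) − log Q = -3.1630 − (-1.3851) = -1.7779; [Cd²⁺] = 10^(-1.7779) ≈ 0.017 M.

0.017 M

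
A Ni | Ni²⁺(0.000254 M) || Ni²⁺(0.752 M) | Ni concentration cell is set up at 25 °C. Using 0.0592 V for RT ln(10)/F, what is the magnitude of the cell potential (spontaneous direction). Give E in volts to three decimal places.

For a concentration cell E°cell = 0. The 0.752 M side is the cathode (reduction is favoured where [Ni²⁺] is higher).
With n = 2, E = −(0.0592/2) log([Ni²⁺]ₐₙ/[Ni²⁺]꜀ₐₜ) = −(0.0592/2) log(0.000254/0.752) = −(0.0592/2)(-3.471) = +0.103 V.

+0.103 V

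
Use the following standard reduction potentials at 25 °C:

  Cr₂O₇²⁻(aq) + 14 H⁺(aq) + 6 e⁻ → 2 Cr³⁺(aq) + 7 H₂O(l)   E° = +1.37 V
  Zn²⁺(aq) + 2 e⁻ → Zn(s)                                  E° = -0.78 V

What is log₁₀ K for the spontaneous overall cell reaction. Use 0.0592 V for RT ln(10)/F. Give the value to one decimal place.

217.9

Cathode: Cr₂O₇²⁻/Cr³⁺; anode: Zn²⁺/Zn. E°cell = +2.15 V, n = 6.
log K = nE°cell / 0.0592 = (6)(+2.15) / 0.0592 = 217.9.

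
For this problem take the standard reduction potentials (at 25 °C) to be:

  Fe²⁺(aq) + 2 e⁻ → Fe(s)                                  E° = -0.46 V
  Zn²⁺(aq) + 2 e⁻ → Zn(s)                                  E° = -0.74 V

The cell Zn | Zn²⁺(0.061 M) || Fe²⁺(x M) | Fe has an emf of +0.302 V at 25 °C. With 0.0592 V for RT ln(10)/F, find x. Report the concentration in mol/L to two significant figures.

Fe²⁺/Fe is the cathode, Zn²⁺/Zn the anode: E°cell = +0.28 V, n = 2.
Overall reaction: Fe²⁺(aq) + Zn(s) → Fe(s) + Zn²⁺(aq); Q = [Zn²⁺]^1/[Fe²⁺]^1.
From E = E° − (0.0592/n) log Q: log Q = (E° − E)·n/0.0592 = (+0.28 − (+0.302))·2/0.0592 = -0.7432.
So 1·log[Fe²⁺] = 1·log(0.061) − log Q = -1.2147 − (-0.7432) = -0.4715; [Fe²⁺] = 10^(-0.4715) ≈ 0.34 M.

0.34 M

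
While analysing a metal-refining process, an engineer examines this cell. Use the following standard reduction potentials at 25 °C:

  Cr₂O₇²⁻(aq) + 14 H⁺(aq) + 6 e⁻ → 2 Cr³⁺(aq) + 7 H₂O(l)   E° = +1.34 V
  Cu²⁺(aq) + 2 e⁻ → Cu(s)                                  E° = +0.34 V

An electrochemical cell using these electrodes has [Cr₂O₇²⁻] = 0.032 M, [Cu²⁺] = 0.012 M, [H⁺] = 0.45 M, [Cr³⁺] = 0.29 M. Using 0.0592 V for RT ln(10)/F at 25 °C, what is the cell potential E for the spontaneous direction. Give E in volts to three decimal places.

Cr₂O₇²⁻/Cr³⁺ is the cathode (higher E°), Cu²⁺/Cu the anode: E°cell = +1.34 − (+0.34) = +1.00 V, n = 6.
Overall: Cr₂O₇²⁻(aq) + 14 H⁺(aq) + 3 Cu(s) → 2 Cr³⁺(aq) + 7 H₂O(l) + 3 Cu²⁺(aq)
Q = [Cr³⁺]^2·[Cu²⁺]^3 / ([Cr₂O₇²⁻]·[H⁺]^14); log Q = -0.488.
E = E° − (0.0592/n) log Q = +1.00 − (0.0592/6)(-0.488) = +1.005 V.

+1.005 V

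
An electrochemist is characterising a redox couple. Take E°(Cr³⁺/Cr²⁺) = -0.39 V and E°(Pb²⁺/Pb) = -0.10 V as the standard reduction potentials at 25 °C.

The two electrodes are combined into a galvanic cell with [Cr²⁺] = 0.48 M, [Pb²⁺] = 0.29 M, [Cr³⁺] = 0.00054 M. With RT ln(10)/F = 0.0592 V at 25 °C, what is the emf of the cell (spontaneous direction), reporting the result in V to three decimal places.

+0.449 V

Pb²⁺/Pb is the cathode (higher E°), Cr³⁺/Cr²⁺ the anode: E°cell = -0.10 − (-0.39) = +0.29 V, n = 2.
Overall: Pb²⁺(aq) + 2 Cr²⁺(aq) → Pb(s) + 2 Cr³⁺(aq)
Q = [Cr³⁺]^2 / ([Pb²⁺]·[Cr²⁺]^2); log Q = -5.360.
E = E° − (0.0592/n) log Q = +0.29 − (0.0592/2)(-5.360) = +0.449 V.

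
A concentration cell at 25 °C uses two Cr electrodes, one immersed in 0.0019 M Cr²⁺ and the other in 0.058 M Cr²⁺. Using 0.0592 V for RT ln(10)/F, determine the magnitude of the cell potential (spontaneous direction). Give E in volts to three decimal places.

For a concentration cell E°cell = 0. The 0.058 M side is the cathode (reduction is favoured where [Cr²⁺] is higher).
With n = 2, E = −(0.0592/2) log([Cr²⁺]ₐₙ/[Cr²⁺]꜀ₐₜ) = −(0.0592/2) log(0.0019/0.058) = −(0.0592/2)(-1.485) = +0.044 V.

+0.044 V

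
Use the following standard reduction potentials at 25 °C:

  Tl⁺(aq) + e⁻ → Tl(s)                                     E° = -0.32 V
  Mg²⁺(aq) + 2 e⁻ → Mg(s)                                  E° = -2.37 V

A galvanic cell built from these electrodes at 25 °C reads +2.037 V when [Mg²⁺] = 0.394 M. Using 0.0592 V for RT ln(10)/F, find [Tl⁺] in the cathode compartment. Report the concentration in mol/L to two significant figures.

0.38 M

Tl⁺/Tl is the cathode, Mg²⁺/Mg the anode: E°cell = +2.05 V, n = 2.
Overall reaction: 2 Tl⁺(aq) + Mg(s) → 2 Tl(s) + Mg²⁺(aq); Q = [Mg²⁺]^1/[Tl⁺]^2.
From E = E° − (0.0592/n) log Q: log Q = (E° − E)·n/0.0592 = (+2.05 − (+2.037))·2/0.0592 = 0.4392.
So 2·log[Tl⁺] = 1·log(0.394) − log Q = -0.4045 − (0.4392) = -0.8437; log[Tl⁺] = -0.8437 / 2 = -0.4219; [Tl⁺] = 10^(-0.4219) ≈ 0.38 M.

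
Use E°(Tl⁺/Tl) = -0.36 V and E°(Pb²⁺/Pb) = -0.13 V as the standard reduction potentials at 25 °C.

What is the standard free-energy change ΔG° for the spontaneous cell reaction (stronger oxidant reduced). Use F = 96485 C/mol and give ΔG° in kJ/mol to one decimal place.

Pb²⁺/Pb (E° = -0.13 V) is the cathode; Tl⁺/Tl (E° = -0.36 V) is the anode, so E°cell = +0.23 V.
Balancing electrons gives n = 2 (lcm of 2 and 1).
ΔG° = −nFE° = −(2)(96485)(+0.23) = -44,383 J = -44.4 kJ/mol.

-44.4 kJ/mol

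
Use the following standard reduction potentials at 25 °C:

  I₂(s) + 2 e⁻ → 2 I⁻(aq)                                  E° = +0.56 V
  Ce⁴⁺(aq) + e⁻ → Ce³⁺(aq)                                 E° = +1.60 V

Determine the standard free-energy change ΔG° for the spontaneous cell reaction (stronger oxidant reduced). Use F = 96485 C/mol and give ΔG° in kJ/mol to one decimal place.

-200.7 kJ/mol

Ce⁴⁺/Ce³⁺ (E° = +1.60 V) is the cathode; I₂/I⁻ (E° = +0.56 V) is the anode, so E°cell = +1.04 V.
Balancing electrons gives n = 2 (lcm of 1 and 2).
ΔG° = −nFE° = −(2)(96485)(+1.04) = -200,689 J = -200.7 kJ/mol.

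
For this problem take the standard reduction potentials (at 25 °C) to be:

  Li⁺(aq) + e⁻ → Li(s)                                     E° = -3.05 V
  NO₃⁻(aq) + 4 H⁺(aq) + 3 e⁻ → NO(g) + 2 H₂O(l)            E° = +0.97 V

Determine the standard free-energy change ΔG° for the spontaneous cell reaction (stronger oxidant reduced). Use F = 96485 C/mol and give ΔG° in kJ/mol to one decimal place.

-1163.6 kJ/mol

NO₃⁻/NO (E° = +0.97 V) is the cathode; Li⁺/Li (E° = -3.05 V) is the anode, so E°cell = +4.02 V.
Balancing electrons gives n = 3 (lcm of 3 and 1).
ΔG° = −nFE° = −(3)(96485)(+4.02) = -1,163,609 J = -1163.6 kJ/mol.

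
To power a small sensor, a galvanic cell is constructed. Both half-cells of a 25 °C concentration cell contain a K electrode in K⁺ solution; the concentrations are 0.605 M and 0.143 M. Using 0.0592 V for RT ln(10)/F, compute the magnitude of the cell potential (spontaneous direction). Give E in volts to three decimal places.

+0.037 V

For a concentration cell E°cell = 0. The 0.605 M side is the cathode (reduction is favoured where [K⁺] is higher).
With n = 1, E = −(0.0592/1) log([K⁺]ₐₙ/[K⁺]꜀ₐₜ) = −(0.0592/1) log(0.143/0.605) = −(0.0592/1)(-0.626) = +0.037 V.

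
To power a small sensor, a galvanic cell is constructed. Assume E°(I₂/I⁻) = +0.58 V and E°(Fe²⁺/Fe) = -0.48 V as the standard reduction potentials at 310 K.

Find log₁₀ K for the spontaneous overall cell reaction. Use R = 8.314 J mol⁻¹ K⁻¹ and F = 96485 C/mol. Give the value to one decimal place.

Cathode: I₂/I⁻; anode: Fe²⁺/Fe. E°cell = (+0.58) − (-0.48) = +1.06 V, with n = 2.
ΔG° = −nFE° = −RT ln K, so ln K = nFE°/(RT) = (2)(96485)(+1.06) / ((8.314)(310)) = 79.364.
log₁₀ K = 79.364 / ln 10 = 34.5.

34.5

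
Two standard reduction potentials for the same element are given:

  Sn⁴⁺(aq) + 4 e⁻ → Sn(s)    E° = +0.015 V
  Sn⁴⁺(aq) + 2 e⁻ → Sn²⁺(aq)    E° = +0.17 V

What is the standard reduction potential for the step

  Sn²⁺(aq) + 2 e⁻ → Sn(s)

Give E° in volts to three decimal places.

-0.140 V

Sequential free energies add, so n₃E°₃ = n₁E°₁ + n₂E°₂.
With n₃ = 4, and the known step contributing 2×(+0.17) V, the unknown satisfies 2·E° = 4×(+0.015) − 2×(+0.17) = -0.280.
E° = -0.280 / 2 = -0.140 V.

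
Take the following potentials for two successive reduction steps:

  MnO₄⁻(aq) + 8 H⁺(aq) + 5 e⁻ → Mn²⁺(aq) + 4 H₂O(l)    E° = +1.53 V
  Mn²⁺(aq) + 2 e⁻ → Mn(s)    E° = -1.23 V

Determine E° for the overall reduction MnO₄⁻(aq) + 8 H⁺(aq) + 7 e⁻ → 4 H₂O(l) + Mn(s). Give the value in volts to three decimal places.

Since ΔG° = −nFE° is additive over sequential reductions, n₃E°₃ = n₁E°₁ + n₂E°₂.
E°₃ = (5×+1.53 + 2×-1.23) / 7 = (+5.190) / 7 = +0.741 V.

+0.741 V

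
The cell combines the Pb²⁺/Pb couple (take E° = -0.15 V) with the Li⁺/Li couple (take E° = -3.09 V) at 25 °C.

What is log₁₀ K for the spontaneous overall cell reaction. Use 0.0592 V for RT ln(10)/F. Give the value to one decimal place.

99.3

Cathode: Pb²⁺/Pb; anode: Li⁺/Li. E°cell = +2.94 V, n = 2.
log K = nE°cell / 0.0592 = (2)(+2.94) / 0.0592 = 99.3.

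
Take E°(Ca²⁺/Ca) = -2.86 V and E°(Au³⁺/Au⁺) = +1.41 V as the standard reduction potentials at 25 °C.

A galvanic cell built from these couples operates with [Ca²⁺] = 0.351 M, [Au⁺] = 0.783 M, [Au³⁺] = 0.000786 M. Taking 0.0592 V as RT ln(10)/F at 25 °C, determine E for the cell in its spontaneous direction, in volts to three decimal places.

Au³⁺/Au⁺ is the cathode (higher E°), Ca²⁺/Ca the anode: E°cell = +1.41 − (-2.86) = +4.27 V, n = 2.
Overall: Au³⁺(aq) + Ca(s) → Au⁺(aq) + Ca²⁺(aq)
Q = [Au⁺]·[Ca²⁺] / ([Au³⁺]); log Q = 2.544.
E = E° − (0.0592/n) log Q = +4.27 − (0.0592/2)(2.544) = +4.195 V.

+4.195 V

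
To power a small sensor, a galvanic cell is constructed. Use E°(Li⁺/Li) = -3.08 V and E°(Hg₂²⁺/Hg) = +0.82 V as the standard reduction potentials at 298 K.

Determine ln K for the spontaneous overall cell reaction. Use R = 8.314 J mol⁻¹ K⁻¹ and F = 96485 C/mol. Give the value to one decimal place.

303.8

Cathode: Hg₂²⁺/Hg; anode: Li⁺/Li. E°cell = (+0.82) − (-3.08) = +3.90 V, with n = 2.
ΔG° = −nFE° = −RT ln K, so ln K = nFE°/(RT) = (2)(96485)(+3.90) / ((8.314)(298)) = 303.758.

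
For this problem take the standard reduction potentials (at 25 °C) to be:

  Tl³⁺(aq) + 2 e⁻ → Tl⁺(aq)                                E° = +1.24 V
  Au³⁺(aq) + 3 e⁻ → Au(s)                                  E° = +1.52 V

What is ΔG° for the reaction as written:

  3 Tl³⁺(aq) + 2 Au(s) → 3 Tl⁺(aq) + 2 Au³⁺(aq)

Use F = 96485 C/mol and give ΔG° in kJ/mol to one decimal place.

As written, Tl³⁺/Tl⁺ is reduced (cathode) and Au³⁺/Au is oxidised (anode), so E°cell = (+1.24) − (+1.52) = -0.28 V.
Balancing electrons gives n = 6.
ΔG° = −nFE° = −(6)(96485)(-0.28) = 162,095 J = +162.1 kJ/mol.

+162.1 kJ/mol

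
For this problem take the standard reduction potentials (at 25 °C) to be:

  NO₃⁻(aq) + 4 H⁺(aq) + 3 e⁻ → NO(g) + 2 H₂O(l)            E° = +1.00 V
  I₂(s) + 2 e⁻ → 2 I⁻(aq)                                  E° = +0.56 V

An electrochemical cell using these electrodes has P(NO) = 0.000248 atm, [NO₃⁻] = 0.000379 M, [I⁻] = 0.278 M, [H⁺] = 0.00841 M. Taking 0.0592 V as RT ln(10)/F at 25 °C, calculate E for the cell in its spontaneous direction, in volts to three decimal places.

NO₃⁻/NO is the cathode (higher E°), I₂/I⁻ the anode: E°cell = +1.00 − (+0.56) = +0.44 V, n = 6.
Overall: 2 NO₃⁻(aq) + 8 H⁺(aq) + 6 I⁻(aq) → 2 NO(g) + 4 H₂O(l) + 3 I₂(s)
Q = P(NO)^2 / ([NO₃⁻]^2·[H⁺]^8·[I⁻]^6); log Q = 19.569.
E = E° − (0.0592/n) log Q = +0.44 − (0.0592/6)(19.569) = +0.247 V.

+0.247 V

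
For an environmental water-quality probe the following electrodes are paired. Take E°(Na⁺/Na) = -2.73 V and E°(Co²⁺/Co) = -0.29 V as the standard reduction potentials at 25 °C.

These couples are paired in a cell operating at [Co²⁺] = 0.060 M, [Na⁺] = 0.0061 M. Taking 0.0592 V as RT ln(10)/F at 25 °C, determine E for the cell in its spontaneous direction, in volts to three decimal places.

+2.535 V

Co²⁺/Co is the cathode (higher E°), Na⁺/Na the anode: E°cell = -0.29 − (-2.73) = +2.44 V, n = 2.
Overall: Co²⁺(aq) + 2 Na(s) → Co(s) + 2 Na⁺(aq)
Q = [Na⁺]^2 / ([Co²⁺]); log Q = -3.207.
E = E° − (0.0592/n) log Q = +2.44 − (0.0592/2)(-3.207) = +2.535 V.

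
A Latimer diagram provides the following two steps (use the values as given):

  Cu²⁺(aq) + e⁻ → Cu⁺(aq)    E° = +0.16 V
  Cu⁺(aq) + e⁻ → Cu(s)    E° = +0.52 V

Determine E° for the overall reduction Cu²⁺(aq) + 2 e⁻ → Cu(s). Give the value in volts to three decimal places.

+0.340 V

Standard free energies of sequential steps add: ΔG°₃ = ΔG°₁ + ΔG°₂, so n₃E°₃ = n₁E°₁ + n₂E°₂.
E°₃ = (1×+0.16 + 1×+0.52) / 2 = (+0.680) / 2 = +0.340 V.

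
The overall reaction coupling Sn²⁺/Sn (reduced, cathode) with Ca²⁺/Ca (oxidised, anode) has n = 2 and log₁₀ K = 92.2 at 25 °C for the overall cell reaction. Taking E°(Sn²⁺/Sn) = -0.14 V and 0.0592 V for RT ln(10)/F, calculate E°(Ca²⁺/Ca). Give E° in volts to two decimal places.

-2.87 V

E°cell = (0.0592/n)·log K = (0.0592/2)(92.2) = +2.729 V.
Since Sn²⁺/Sn is the cathode and Ca²⁺/Ca the anode, E°cell = E°(Sn²⁺/Sn) − E°(Ca²⁺/Ca).
So E°(Ca²⁺/Ca) = E°(Sn²⁺/Sn) − E°cell = (-0.14) − (+2.729) = -2.87 V.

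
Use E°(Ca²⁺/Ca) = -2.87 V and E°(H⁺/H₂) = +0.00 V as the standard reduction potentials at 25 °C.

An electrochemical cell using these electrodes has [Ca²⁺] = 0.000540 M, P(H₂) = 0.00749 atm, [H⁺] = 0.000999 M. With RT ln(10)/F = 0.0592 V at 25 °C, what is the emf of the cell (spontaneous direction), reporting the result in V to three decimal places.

+2.852 V

H⁺/H₂ is the cathode (higher E°), Ca²⁺/Ca the anode: E°cell = +0.00 − (-2.87) = +2.87 V, n = 2.
Overall: 2 H⁺(aq) + Ca(s) → H₂(g) + Ca²⁺(aq)
Q = P(H₂)·[Ca²⁺] / ([H⁺]^2); log Q = 0.608.
E = E° − (0.0592/n) log Q = +2.87 − (0.0592/2)(0.608) = +2.852 V.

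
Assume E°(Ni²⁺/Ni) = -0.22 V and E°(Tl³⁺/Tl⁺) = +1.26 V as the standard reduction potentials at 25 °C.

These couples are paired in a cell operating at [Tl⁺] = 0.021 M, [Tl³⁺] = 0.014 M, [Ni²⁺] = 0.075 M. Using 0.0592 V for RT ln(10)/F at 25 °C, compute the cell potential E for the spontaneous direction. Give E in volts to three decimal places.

+1.508 V

Tl³⁺/Tl⁺ is the cathode (higher E°), Ni²⁺/Ni the anode: E°cell = +1.26 − (-0.22) = +1.48 V, n = 2.
Overall: Tl³⁺(aq) + Ni(s) → Tl⁺(aq) + Ni²⁺(aq)
Q = [Tl⁺]·[Ni²⁺] / ([Tl³⁺]); log Q = -0.949.
E = E° − (0.0592/n) log Q = +1.48 − (0.0592/2)(-0.949) = +1.508 V.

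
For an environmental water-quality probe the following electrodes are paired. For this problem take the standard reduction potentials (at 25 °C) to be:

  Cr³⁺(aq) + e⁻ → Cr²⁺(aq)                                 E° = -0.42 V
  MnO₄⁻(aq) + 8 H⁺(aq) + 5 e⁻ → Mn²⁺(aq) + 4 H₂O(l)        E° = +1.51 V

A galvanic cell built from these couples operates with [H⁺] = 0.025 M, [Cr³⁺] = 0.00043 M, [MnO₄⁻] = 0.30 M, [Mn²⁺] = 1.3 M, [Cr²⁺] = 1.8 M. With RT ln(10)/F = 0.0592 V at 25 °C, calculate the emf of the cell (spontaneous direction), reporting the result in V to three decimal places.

MnO₄⁻/Mn²⁺ is the cathode (higher E°), Cr³⁺/Cr²⁺ the anode: E°cell = +1.51 − (-0.42) = +1.93 V, n = 5.
Overall: MnO₄⁻(aq) + 8 H⁺(aq) + 5 Cr²⁺(aq) → Mn²⁺(aq) + 4 H₂O(l) + 5 Cr³⁺(aq)
Q = [Mn²⁺]·[Cr³⁺]^5 / ([MnO₄⁻]·[H⁺]^8·[Cr²⁺]^5); log Q = -4.656.
E = E° − (0.0592/n) log Q = +1.93 − (0.0592/5)(-4.656) = +1.985 V.

+1.985 V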